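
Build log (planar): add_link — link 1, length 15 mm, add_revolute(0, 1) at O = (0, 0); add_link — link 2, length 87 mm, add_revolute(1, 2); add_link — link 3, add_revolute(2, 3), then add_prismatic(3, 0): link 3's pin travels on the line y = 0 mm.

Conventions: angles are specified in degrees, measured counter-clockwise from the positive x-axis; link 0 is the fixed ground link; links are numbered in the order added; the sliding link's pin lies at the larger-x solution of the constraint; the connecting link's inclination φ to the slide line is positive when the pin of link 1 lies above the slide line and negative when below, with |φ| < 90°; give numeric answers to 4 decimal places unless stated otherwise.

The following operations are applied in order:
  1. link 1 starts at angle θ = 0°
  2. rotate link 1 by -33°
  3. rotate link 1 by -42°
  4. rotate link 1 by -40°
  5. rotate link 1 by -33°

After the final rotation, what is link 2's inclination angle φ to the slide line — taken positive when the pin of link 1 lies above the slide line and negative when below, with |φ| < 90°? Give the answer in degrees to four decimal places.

geometry: r = 15 mm, L = 87 mm, e = 0 mm; θ starts at 0°
rotate link 1 by -33°: θ ← 0° -33° = -33°
rotate link 1 by -42°: θ ← -33° -42° = -75°
rotate link 1 by -40°: θ ← -75° -40° = -115°
rotate link 1 by -33°: θ ← -115° -33° = -148°
h = r sin θ − e = -7.948789 − 0 = -7.948789
sin φ = h / L = -7.948789 / 87 = -0.09136539
φ = arcsin(-0.09136539) = -5.242162°

-5.2422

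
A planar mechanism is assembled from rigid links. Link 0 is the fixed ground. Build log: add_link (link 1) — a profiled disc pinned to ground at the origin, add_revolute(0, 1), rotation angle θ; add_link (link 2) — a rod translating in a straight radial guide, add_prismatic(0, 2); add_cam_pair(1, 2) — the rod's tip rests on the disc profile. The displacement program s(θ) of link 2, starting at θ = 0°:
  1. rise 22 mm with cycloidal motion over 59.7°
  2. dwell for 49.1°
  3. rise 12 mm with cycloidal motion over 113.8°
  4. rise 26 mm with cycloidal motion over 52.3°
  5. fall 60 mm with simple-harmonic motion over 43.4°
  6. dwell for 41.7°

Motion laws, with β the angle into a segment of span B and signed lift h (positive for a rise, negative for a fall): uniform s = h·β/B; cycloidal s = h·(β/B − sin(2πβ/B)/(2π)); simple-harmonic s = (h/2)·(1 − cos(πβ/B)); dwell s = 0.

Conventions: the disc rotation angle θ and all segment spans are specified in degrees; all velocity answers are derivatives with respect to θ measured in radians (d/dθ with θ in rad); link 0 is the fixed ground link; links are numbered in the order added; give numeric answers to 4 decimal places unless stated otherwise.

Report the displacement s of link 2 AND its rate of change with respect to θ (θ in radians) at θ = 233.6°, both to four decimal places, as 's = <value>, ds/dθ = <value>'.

seg 1 [0°–59.7°] cycloidal, h=22: full span → s += 22 → s = 22.0000
seg 2 [59.7°–108.8°] dwell: s stays 22.0000
seg 3 [108.8°–222.6°] cycloidal, h=12: full span → s += 12 → s = 34.0000
seg 4 [222.6°–274.9°] cycloidal, h=26: θ=233.6° here. β=11, B=52.3. 26·(0.2103 − sin(2π·0.2103)/(2π)) = 1.4583 → s = 35.4583
velocity in seg [222.6°–274.9°] (cycloidal), θ in radians: β = 11° = 0.1920 rad, B = 52.3° = 0.9128 rad; ds/dθ = (h/B)(1 − cos(2πβ/B)) = (26/0.9128)(1 − cos(2π·0.2103)) = 21.456348 mm/rad

s = 35.4583, ds/dθ = 21.4563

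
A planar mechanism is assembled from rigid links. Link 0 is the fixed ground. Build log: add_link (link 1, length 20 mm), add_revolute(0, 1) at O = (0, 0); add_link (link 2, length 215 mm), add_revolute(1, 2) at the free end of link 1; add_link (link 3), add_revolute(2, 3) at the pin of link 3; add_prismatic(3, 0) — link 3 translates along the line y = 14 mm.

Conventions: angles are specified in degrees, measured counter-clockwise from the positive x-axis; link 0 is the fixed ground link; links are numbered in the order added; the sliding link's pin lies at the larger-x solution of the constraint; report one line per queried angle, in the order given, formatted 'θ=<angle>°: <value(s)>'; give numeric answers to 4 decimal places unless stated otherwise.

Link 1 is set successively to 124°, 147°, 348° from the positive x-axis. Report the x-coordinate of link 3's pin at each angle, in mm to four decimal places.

geometry: r = 20 mm, L = 215 mm, e = 14 mm
θ=124°: crank pin P = (r cos θ, r sin θ) = (-11.183858, 16.580751)
θ=124°: h = r sin θ − e = 16.580751 − 14 = 2.580751
θ=124°: x = r cos θ + √(L² − h²) = -11.183858 + 214.984510 = 203.800652
θ=147°: crank pin P = (r cos θ, r sin θ) = (-16.773411, 10.892781)
θ=147°: h = r sin θ − e = 10.892781 − 14 = -3.107219
θ=147°: x = r cos θ + √(L² − h²) = -16.773411 + 214.977546 = 198.204134
θ=348°: crank pin P = (r cos θ, r sin θ) = (19.562952, -4.158234)
θ=348°: h = r sin θ − e = -4.158234 − 14 = -18.158234
θ=348°: x = r cos θ + √(L² − h²) = 19.562952 + 214.231834 = 233.794786

θ=124°: 203.8007
θ=147°: 198.2041
θ=348°: 233.7948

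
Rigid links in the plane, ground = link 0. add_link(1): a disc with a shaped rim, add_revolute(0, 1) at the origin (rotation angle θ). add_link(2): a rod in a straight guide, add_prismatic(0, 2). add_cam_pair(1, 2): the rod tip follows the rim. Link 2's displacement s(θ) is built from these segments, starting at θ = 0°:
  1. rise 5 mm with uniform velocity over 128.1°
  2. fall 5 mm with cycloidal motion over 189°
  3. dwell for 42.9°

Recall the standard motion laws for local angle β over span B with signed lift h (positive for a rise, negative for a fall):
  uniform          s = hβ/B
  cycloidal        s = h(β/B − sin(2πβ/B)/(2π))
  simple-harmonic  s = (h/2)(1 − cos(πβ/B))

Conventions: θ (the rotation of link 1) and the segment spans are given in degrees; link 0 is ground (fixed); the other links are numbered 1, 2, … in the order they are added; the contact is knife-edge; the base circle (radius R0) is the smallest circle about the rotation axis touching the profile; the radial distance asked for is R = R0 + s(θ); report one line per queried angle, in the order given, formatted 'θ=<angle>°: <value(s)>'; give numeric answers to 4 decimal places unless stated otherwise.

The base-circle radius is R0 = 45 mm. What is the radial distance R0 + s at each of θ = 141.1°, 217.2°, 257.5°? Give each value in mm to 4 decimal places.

segment 1 (0° to 128.1°, uniform, h = 5) is passed completely: s = 0.0000 + (5) = 5.0000
θ = 141.1° falls in segment 2 (128.1° to 317.1°, cycloidal, h = -5): β = 141.1 − 128.1 = 13°, B = 189°; Δs = -5·(0.0688 − sin(2π·0.0688)/(2π)) = -0.0106; s = 5.0000 − 0.0106 = 4.9894
θ = 217.2° falls in segment 2 (128.1° to 317.1°, cycloidal, h = -5): β = 217.2 − 128.1 = 89.1°, B = 189°; Δs = -5·(0.4714 − sin(2π·0.4714)/(2π)) = -2.2151; s = 5.0000 − 2.2151 = 2.7849
θ = 257.5° falls in segment 2 (128.1° to 317.1°, cycloidal, h = -5): β = 257.5 − 128.1 = 129.4°, B = 189°; Δs = -5·(0.6847 − sin(2π·0.6847)/(2π)) = -4.1529; s = 5.0000 − 4.1529 = 0.8471
θ=141.1°: R = R0 + s = 45 + 4.9894 = 49.9894
θ=217.2°: R = R0 + s = 45 + 2.7849 = 47.7849
θ=257.5°: R = R0 + s = 45 + 0.8471 = 45.8471

θ=141.1°: 49.9894
θ=217.2°: 47.7849
θ=257.5°: 45.8471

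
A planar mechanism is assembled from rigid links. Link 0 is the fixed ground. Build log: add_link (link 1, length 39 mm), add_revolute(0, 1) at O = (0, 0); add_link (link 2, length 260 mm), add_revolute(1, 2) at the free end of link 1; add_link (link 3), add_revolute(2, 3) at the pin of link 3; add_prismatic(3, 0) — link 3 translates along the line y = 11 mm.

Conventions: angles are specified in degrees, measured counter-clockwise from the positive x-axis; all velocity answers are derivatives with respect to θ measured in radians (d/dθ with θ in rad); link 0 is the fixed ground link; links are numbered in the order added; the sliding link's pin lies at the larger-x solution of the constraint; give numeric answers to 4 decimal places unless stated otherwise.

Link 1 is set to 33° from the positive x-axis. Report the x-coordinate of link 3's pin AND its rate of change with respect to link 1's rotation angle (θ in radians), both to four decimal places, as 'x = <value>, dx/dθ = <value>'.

geometry: r = 39 mm, L = 260 mm, e = 11 mm
crank pin P = (r cos θ, r sin θ) = (32.708152, 21.240922)
h = r sin θ − e = 21.240922 − 11 = 10.240922
x = r cos θ + √(L² − h²) = 32.708152 + 259.798236 = 292.506388
dx/dθ = −r sin θ − h·r cos θ/√(L² − h²) (θ in radians; h = 10.240922) = -22.530237

x = 292.5064, dx/dθ = -22.5302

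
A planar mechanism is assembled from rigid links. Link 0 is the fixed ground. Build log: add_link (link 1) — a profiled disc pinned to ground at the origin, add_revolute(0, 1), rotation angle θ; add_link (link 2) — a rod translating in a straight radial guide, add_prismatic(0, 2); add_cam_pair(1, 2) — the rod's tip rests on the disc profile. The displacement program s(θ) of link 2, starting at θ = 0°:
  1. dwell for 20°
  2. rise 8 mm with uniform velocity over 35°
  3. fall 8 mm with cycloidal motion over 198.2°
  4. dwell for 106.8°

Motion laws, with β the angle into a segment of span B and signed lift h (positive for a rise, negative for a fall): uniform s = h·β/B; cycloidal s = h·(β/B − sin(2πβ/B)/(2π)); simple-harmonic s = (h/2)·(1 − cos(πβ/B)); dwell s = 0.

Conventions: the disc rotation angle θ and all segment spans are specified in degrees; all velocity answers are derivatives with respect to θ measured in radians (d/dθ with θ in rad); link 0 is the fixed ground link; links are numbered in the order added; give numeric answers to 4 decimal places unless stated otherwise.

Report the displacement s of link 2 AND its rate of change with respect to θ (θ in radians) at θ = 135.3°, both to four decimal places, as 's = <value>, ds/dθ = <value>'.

seg 1 [0°–20°] dwell: s stays 0.0000
seg 2 [20°–55°] uniform, h=8: full span → s += 8 → s = 8.0000
seg 3 [55°–253.2°] cycloidal, h=-8: θ=135.3° here. β=80.3, B=198.2. -8·(0.4051 − sin(2π·0.4051)/(2π)) = -2.5265 → s = 5.4735
velocity in seg [55°–253.2°] (cycloidal), θ in radians: β = 80.3° = 1.4015 rad, B = 198.2° = 3.4592 rad; ds/dθ = (h/B)(1 − cos(2πβ/B)) = ((-8)/3.4592)(1 − cos(2π·0.4051)) = -4.226583 mm/rad

s = 5.4735, ds/dθ = -4.2266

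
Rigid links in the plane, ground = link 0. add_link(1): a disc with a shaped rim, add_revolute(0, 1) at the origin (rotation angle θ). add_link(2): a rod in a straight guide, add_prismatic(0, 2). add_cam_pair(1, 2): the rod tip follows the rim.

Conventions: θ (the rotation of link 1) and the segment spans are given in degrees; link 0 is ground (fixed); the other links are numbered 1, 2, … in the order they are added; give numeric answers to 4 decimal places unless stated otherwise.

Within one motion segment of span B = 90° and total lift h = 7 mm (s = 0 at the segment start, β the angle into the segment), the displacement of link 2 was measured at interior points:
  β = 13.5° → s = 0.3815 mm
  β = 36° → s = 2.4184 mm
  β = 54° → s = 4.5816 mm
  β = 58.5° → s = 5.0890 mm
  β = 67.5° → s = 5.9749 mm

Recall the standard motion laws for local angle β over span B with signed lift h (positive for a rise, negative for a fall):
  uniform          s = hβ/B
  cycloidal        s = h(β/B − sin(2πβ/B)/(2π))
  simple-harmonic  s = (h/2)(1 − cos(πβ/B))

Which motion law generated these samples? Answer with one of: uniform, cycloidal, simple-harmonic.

candidates at β/B = r: uniform s = h·r (linear in β); cycloidal s = h·(r − sin(2πr)/(2π)); simple-harmonic s = (h/2)(1 − cos(πr))
β=13.5°: printed 0.3815 | uniform 1.0500, cycloidal 0.1487, simple-harmonic 0.3815
β=36°: printed 2.4184 | uniform 2.8000, cycloidal 2.1452, simple-harmonic 2.4184
β=54°: printed 4.5816 | uniform 4.2000, cycloidal 4.8548, simple-harmonic 4.5816
β=58.5°: printed 5.0890 | uniform 4.5500, cycloidal 5.4513, simple-harmonic 5.0890
β=67.5°: printed 5.9749 | uniform 5.2500, cycloidal 6.3641, simple-harmonic 5.9749
only one law matches every sample → simple-harmonic

simple-harmonic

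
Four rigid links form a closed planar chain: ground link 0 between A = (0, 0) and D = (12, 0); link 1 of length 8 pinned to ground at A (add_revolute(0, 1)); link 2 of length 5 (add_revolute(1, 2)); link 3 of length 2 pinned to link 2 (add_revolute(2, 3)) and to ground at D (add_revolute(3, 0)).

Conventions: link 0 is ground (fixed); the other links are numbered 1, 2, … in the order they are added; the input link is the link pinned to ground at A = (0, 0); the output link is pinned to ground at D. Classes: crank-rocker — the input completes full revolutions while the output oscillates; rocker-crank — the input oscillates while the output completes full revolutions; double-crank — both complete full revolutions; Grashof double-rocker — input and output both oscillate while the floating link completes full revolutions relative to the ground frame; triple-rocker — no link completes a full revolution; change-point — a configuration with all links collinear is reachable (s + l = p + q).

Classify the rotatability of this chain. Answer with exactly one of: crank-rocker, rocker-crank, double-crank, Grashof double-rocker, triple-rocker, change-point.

lengths: ground=12, input=8, coupler=5, output=2
sorted: s=2 (shortest), l=12 (longest), p+q=13
s + l = 14 vs p + q = 13
s + l > p + q → non-Grashof → no link fully rotates → triple-rocker

triple-rocker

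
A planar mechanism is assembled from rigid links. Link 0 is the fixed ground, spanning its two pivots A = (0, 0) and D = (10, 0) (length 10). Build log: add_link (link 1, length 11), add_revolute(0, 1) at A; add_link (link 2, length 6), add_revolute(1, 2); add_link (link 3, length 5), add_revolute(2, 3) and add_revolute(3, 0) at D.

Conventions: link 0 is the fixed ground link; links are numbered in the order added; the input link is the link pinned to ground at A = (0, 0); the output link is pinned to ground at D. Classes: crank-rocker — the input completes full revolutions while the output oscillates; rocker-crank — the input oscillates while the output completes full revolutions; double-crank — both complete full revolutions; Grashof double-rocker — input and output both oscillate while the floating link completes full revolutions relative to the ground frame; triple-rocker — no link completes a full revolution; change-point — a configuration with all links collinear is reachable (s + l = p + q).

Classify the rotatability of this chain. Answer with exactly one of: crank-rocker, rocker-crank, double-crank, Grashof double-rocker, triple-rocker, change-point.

lengths: ground=10, input=11, coupler=6, output=5
sorted: s=5 (shortest), l=11 (longest), p+q=16
s + l = 16 vs p + q = 16
s + l = p + q → change-point (collinear configuration reachable)

change-point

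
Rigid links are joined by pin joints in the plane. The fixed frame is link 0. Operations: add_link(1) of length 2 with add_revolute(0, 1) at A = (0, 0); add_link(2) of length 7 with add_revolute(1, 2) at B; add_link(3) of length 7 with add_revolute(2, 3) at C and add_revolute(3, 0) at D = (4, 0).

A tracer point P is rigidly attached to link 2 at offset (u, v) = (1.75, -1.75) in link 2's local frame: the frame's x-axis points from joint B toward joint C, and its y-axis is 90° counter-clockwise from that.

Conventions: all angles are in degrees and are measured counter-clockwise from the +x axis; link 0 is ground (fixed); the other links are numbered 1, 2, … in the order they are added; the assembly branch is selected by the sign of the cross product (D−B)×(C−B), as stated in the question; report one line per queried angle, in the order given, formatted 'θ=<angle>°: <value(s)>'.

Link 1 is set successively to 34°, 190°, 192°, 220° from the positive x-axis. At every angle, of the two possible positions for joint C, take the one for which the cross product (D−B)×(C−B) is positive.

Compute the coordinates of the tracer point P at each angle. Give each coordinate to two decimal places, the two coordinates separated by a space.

A=(0,0), D=(4.00,0)
θ=34°: B = A + 2.00·(cos34°, sin34°) = (1.6581, 1.1184)
θ=34°: |BD| = 2.5953
θ=34°: circle(B,7.00) ∩ circle(D,7.00): a=1.2976, h=6.8787
θ=34°:   candidates: C₊=(5.7933,6.7664) cross=17.852; C₋=(-0.1352,-5.6480) cross=-17.852
θ=34°:   branch + wants cross > 0 → take C=(5.7933,6.7664) (cross=17.852)
θ=34°: ex = (C−B)/|BC| = (0.5907,0.8069); ey = (-0.8069,0.5907)
θ=34°: P = B + 1.75·ex + -1.75·ey = (4.1039,1.4966)
θ=190°: B = A + 2.00·(cos190°, sin190°) = (-1.9696, -0.3473)
θ=190°: |BD| = 5.9797
θ=190°: circle(B,7.00) ∩ circle(D,7.00): a=2.9899, h=6.3294
θ=190°:   candidates: C₊=(0.6476,6.1450) cross=37.848; C₋=(1.3828,-6.4923) cross=-37.848
θ=190°:   branch + wants cross > 0 → take C=(0.6476,6.1450) (cross=37.848)
θ=190°: ex = (C−B)/|BC| = (0.3739,0.9275); ey = (-0.9275,0.3739)
θ=190°: P = B + 1.75·ex + -1.75·ey = (0.3078,0.6215)
θ=192°: B = A + 2.00·(cos192°, sin192°) = (-1.9563, -0.4158)
θ=192°: |BD| = 5.9708
θ=192°: circle(B,7.00) ∩ circle(D,7.00): a=2.9854, h=6.3315
θ=192°:   candidates: C₊=(0.5809,6.1082) cross=37.804; C₋=(1.4628,-6.5240) cross=-37.804
θ=192°:   branch + wants cross > 0 → take C=(0.5809,6.1082) (cross=37.804)
θ=192°: ex = (C−B)/|BC| = (0.3625,0.9320); ey = (-0.9320,0.3625)
θ=192°: P = B + 1.75·ex + -1.75·ey = (0.3090,0.5809)
θ=220°: B = A + 2.00·(cos220°, sin220°) = (-1.5321, -1.2856)
θ=220°: |BD| = 5.6795
θ=220°: circle(B,7.00) ∩ circle(D,7.00): a=2.8397, h=6.3981
θ=220°:   candidates: C₊=(-0.2143,5.5893) cross=36.338; C₋=(2.6822,-6.8748) cross=-36.338
θ=220°:   branch + wants cross > 0 → take C=(-0.2143,5.5893) (cross=36.338)
θ=220°: ex = (C−B)/|BC| = (0.1883,0.9821); ey = (-0.9821,0.1883)
θ=220°: P = B + 1.75·ex + -1.75·ey = (0.5161,0.1037)

θ=34°: 4.10 1.50
θ=190°: 0.31 0.62
θ=192°: 0.31 0.58
θ=220°: 0.52 0.10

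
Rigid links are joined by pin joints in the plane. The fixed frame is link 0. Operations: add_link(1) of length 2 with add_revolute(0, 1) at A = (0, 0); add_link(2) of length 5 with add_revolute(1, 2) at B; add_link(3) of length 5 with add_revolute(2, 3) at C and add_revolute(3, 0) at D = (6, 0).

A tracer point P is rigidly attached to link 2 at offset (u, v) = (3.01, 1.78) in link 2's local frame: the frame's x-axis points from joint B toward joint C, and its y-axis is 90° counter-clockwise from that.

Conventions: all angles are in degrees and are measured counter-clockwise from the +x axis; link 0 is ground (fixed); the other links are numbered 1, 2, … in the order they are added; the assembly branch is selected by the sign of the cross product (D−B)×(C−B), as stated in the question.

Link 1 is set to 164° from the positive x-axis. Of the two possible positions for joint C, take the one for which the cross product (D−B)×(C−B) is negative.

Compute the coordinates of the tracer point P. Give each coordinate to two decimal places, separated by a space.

A=(0,0), D=(6.00,0)
B = A + 2.00·(cos164°, sin164°) = (-1.9225, 0.5513)
|BD| = 7.9417
circle(B,5.00) ∩ circle(D,5.00): a=3.9708, h=3.0385
  candidates: C₊=(2.2497,3.3068) cross=24.131; C₋=(1.8278,-2.7555) cross=-24.131
  branch - wants cross < 0 → take C=(1.8278,-2.7555) (cross=-24.131)
ex = (C−B)/|BC| = (0.7501,-0.6614); ey = (0.6614,0.7501)
P = B + 3.01·ex + 1.78·ey = (1.5124,-0.1043)

1.51 -0.10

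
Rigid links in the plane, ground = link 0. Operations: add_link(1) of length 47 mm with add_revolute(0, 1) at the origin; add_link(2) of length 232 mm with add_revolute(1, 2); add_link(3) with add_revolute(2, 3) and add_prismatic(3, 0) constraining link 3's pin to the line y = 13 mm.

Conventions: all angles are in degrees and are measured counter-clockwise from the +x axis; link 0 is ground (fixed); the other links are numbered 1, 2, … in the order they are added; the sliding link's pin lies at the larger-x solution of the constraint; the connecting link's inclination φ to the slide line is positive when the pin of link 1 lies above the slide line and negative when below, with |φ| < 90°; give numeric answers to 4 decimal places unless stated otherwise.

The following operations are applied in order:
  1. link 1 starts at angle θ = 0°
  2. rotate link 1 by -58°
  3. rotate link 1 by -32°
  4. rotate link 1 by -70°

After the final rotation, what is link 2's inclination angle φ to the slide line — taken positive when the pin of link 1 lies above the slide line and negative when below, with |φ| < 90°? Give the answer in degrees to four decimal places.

geometry: r = 47 mm, L = 232 mm, e = 13 mm; θ starts at 0°
rotate link 1 by -58°: θ ← 0° -58° = -58°
rotate link 1 by -32°: θ ← -58° -32° = -90°
rotate link 1 by -70°: θ ← -90° -70° = -160°
h = r sin θ − e = -16.074947 − 13 = -29.074947
sin φ = h / L = -29.074947 / 232 = -0.12532305
φ = arcsin(-0.12532305) = -7.199412°

-7.1994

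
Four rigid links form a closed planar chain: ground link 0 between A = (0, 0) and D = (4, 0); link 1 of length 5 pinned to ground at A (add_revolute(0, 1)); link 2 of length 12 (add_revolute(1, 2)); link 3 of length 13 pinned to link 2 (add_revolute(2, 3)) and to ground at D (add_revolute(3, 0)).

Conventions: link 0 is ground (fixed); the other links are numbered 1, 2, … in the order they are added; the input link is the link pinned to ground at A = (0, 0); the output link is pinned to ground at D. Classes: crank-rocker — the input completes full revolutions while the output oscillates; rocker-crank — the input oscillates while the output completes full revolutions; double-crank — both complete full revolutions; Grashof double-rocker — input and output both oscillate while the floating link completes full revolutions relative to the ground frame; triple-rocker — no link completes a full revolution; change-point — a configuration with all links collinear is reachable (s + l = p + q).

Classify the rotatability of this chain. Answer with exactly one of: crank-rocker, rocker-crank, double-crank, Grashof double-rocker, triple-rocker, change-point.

lengths: ground=4, input=5, coupler=12, output=13
sorted: s=4 (shortest), l=13 (longest), p+q=17
s + l = 17 vs p + q = 17
s + l = p + q → change-point (collinear configuration reachable)

change-point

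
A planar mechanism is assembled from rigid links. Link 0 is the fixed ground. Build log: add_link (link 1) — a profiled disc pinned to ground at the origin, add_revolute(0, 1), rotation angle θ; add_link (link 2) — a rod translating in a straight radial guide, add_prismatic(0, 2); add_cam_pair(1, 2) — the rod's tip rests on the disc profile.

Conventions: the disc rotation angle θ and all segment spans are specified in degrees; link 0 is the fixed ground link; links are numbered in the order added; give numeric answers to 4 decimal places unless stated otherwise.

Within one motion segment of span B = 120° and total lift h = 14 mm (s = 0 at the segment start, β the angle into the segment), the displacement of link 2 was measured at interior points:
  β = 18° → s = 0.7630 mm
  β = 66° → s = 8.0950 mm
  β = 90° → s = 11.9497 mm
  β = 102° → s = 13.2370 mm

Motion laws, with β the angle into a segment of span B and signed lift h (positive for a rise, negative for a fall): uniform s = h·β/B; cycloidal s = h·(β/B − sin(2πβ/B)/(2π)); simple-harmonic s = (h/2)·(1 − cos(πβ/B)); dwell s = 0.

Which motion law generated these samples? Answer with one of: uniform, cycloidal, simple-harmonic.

candidates at β/B = r: uniform s = h·r (linear in β); cycloidal s = h·(r − sin(2πr)/(2π)); simple-harmonic s = (h/2)(1 − cos(πr))
β=18°: printed 0.7630 | uniform 2.1000, cycloidal 0.2974, simple-harmonic 0.7630
β=66°: printed 8.0950 | uniform 7.7000, cycloidal 8.3885, simple-harmonic 8.0950
β=90°: printed 11.9497 | uniform 10.5000, cycloidal 12.7282, simple-harmonic 11.9497
β=102°: printed 13.2370 | uniform 11.9000, cycloidal 13.7026, simple-harmonic 13.2370
only one law matches every sample → simple-harmonic

simple-harmonic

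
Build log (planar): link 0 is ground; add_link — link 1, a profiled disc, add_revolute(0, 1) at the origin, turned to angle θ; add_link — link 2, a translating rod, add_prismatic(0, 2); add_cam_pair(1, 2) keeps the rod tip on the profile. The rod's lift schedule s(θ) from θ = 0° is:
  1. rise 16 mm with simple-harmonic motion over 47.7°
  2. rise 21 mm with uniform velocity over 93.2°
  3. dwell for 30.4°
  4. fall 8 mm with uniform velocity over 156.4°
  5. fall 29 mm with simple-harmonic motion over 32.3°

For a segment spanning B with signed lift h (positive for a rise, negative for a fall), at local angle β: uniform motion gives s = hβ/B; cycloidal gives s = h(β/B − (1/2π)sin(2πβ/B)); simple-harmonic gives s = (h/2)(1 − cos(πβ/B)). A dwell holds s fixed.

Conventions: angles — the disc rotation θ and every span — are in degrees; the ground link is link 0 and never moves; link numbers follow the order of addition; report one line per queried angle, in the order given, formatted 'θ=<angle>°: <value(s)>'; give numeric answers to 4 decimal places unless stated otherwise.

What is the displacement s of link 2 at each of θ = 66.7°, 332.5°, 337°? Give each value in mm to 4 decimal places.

seg 1 [0°–47.7°] simple-harmonic, h=16: full span → s += 16 → s = 16.0000
seg 2 [47.7°–140.9°] uniform, h=21: θ=66.7° here. β=19, B=93.2. 21·19/93.2 = 4.2811 → s = 20.2811
seg 2 [47.7°–140.9°] uniform, h=21: full span → s += 21 → s = 37.0000
seg 3 [140.9°–171.3°] dwell: s stays 37.0000
seg 4 [171.3°–327.7°] uniform, h=-8: full span → s += -8 → s = 29.0000
seg 5 [327.7°–360°] simple-harmonic, h=-29: θ=332.5° here. β=4.8, B=32.3. -29/2·(1 − cos(π·0.1486)) = -1.5517 → s = 27.4483
seg 5 [327.7°–360°] simple-harmonic, h=-29: θ=337° here. β=9.3, B=32.3. -29/2·(1 − cos(π·0.2879)) = -5.5384 → s = 23.4616

θ=66.7°: 20.2811
θ=332.5°: 27.4483
θ=337°: 23.4616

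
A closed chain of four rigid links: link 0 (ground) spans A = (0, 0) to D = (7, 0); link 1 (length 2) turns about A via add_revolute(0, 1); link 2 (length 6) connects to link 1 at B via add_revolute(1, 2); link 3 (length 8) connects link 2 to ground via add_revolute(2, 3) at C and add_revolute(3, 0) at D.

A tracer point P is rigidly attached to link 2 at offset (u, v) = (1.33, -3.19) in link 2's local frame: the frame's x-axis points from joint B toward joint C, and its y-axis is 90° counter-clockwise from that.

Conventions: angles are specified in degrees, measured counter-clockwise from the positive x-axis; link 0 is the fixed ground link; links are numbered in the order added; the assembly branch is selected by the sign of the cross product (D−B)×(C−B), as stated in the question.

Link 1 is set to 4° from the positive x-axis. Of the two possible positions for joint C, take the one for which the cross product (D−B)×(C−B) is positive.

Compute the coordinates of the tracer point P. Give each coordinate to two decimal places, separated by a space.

A=(0,0), D=(7.00,0)
B = A + 2.00·(cos4°, sin4°) = (1.9951, 0.1395)
|BD| = 5.0068
circle(B,6.00) ∩ circle(D,8.00): a=-0.2928, h=5.9929
  candidates: C₊=(1.8695,6.1382) cross=30.005; C₋=(1.5355,-5.8429) cross=-30.005
  branch + wants cross > 0 → take C=(1.8695,6.1382) (cross=30.005)
ex = (C−B)/|BC| = (-0.0209,0.9998); ey = (-0.9998,-0.0209)
P = B + 1.33·ex + -3.19·ey = (5.1566,1.5360)

5.16 1.54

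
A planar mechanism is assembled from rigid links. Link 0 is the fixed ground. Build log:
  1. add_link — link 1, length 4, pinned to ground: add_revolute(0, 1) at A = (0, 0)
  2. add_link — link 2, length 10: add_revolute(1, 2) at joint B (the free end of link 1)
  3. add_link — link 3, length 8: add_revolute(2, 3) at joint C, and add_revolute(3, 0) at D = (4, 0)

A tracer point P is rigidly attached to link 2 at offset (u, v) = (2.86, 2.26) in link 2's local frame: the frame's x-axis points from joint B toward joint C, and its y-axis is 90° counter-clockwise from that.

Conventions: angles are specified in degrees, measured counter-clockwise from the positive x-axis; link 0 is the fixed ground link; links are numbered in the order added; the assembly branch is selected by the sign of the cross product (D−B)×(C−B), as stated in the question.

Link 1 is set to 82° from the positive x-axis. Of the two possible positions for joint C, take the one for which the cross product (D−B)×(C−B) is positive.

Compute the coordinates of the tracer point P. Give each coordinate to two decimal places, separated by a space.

A=(0,0), D=(4.00,0)
B = A + 4.00·(cos82°, sin82°) = (0.5567, 3.9611)
|BD| = 5.2485
circle(B,10.00) ∩ circle(D,8.00): a=6.0538, h=7.9594
  candidates: C₊=(10.5354,4.6140) cross=41.774; C₋=(-1.4787,-5.8296) cross=-41.774
  branch + wants cross > 0 → take C=(10.5354,4.6140) (cross=41.774)
ex = (C−B)/|BC| = (0.9979,0.0653); ey = (-0.0653,0.9979)
P = B + 2.86·ex + 2.26·ey = (3.2630,6.4030)

3.26 6.40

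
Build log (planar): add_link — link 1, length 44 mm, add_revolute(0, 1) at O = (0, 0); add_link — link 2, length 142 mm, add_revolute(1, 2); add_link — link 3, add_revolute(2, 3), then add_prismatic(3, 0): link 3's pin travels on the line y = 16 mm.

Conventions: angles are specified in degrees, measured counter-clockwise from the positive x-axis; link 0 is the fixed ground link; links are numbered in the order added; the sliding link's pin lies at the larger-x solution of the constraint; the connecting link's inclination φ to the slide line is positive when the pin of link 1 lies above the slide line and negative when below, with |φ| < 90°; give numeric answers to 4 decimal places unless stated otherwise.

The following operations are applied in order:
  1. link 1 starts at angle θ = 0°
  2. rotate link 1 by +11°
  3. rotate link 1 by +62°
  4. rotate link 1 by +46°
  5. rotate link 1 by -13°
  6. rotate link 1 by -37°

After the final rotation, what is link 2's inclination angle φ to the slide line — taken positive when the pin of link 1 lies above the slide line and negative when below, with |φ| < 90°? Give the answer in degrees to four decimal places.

geometry: r = 44 mm, L = 142 mm, e = 16 mm; θ starts at 0°
rotate link 1 by +11°: θ ← 0° +11° = 11°
rotate link 1 by +62°: θ ← 11° +62° = 73°
rotate link 1 by +46°: θ ← 73° +46° = 119°
rotate link 1 by -13°: θ ← 119° -13° = 106°
rotate link 1 by -37°: θ ← 106° -37° = 69°
h = r sin θ − e = 41.077539 − 16 = 25.077539
sin φ = h / L = 25.077539 / 142 = 0.17660239
φ = arcsin(0.17660239) = 10.171921°

10.1719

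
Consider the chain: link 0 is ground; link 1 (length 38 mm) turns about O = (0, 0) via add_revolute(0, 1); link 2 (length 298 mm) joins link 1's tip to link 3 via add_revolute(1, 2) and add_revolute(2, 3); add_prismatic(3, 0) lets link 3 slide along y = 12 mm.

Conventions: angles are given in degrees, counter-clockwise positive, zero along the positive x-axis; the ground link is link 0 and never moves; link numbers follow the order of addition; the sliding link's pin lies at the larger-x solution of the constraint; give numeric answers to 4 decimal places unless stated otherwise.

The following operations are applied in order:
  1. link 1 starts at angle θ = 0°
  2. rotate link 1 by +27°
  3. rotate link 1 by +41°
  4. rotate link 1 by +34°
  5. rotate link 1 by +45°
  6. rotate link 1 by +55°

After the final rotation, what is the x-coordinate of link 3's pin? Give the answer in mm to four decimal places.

geometry: r = 38 mm, L = 298 mm, e = 12 mm; θ starts at 0°
rotate link 1 by +27°: θ ← 0° +27° = 27°
rotate link 1 by +41°: θ ← 27° +41° = 68°
rotate link 1 by +34°: θ ← 68° +34° = 102°
rotate link 1 by +45°: θ ← 102° +45° = 147°
rotate link 1 by +55°: θ ← 147° +55° = 202°
crank pin P = (r cos θ, r sin θ) = (-35.232986, -14.235051)
h = r sin θ − e = -14.235051 − 12 = -26.235051
x = r cos θ + √(L² − h²) = -35.232986 + 296.842925 = 261.609939

261.6099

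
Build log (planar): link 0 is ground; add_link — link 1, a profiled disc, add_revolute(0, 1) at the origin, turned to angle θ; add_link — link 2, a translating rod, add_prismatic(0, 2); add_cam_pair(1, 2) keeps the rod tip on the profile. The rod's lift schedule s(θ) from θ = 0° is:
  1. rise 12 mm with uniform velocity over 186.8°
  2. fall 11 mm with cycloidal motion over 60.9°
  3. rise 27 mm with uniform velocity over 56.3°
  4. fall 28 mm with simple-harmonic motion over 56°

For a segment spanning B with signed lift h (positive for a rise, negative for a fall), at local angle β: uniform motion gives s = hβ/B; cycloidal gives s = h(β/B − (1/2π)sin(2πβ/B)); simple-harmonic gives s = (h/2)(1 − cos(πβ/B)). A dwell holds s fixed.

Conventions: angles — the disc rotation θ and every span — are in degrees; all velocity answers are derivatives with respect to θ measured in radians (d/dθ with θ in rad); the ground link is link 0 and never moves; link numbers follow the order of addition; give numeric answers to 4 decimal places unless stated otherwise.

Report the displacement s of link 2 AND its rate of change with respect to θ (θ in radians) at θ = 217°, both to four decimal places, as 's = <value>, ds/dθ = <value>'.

seg 1 [0°–186.8°] uniform, h=12: full span → s += 12 → s = 12.0000
seg 2 [186.8°–247.7°] cycloidal, h=-11: θ=217° here. β=30.2, B=60.9. -11·(0.4959 − sin(2π·0.4959)/(2π)) = -5.4097 → s = 6.5903
velocity in seg [186.8°–247.7°] (cycloidal), θ in radians: β = 30.2° = 0.5271 rad, B = 60.9° = 1.0629 rad; ds/dθ = (h/B)(1 − cos(2πβ/B)) = ((-11)/1.0629)(1 − cos(2π·0.4959)) = -20.694540 mm/rad

s = 6.5903, ds/dθ = -20.6945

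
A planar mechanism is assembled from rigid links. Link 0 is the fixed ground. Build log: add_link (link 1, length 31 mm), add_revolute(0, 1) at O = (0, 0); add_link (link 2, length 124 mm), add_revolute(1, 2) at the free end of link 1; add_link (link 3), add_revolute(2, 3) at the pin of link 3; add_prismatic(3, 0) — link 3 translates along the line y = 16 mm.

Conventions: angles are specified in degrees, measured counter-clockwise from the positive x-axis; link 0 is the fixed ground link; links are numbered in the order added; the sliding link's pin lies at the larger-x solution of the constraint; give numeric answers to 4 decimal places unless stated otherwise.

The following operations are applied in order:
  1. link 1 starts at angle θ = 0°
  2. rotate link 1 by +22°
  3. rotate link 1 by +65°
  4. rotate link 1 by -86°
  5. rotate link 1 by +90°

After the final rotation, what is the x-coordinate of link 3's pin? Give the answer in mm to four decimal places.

geometry: r = 31 mm, L = 124 mm, e = 16 mm; θ starts at 0°
rotate link 1 by +22°: θ ← 0° +22° = 22°
rotate link 1 by +65°: θ ← 22° +65° = 87°
rotate link 1 by -86°: θ ← 87° -86° = 1°
rotate link 1 by +90°: θ ← 1° +90° = 91°
crank pin P = (r cos θ, r sin θ) = (-0.541025, 30.995279)
h = r sin θ − e = 30.995279 − 16 = 14.995279
x = r cos θ + √(L² − h²) = -0.541025 + 123.089974 = 122.548949

122.5489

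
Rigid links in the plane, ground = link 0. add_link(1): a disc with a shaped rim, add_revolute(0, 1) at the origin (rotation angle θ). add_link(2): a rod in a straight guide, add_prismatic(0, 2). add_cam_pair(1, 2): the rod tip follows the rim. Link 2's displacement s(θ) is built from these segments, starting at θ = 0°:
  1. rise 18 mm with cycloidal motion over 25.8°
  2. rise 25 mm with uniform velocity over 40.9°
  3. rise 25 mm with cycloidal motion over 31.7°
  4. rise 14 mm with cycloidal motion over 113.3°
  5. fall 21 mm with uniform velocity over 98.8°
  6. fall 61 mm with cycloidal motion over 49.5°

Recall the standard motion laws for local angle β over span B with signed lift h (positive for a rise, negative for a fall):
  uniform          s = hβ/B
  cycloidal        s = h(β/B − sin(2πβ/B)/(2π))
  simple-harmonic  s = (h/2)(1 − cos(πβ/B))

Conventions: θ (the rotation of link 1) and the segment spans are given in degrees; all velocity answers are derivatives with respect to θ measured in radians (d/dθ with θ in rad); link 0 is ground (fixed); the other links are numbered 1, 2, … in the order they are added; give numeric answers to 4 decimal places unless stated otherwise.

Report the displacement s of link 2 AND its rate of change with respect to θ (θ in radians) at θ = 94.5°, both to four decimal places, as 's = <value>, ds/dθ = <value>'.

segment 1 (0° to 25.8°, cycloidal, h = 18) is passed completely: s = 0.0000 + (18) = 18.0000
segment 2 (25.8° to 66.7°, uniform, h = 25) is passed completely: s = 18.0000 + (25) = 43.0000
θ = 94.5° falls in segment 3 (66.7° to 98.4°, cycloidal, h = 25): β = 94.5 − 66.7 = 27.8°, B = 31.7°; Δs = 25·(0.8770 − sin(2π·0.8770)/(2π)) = 24.7027; s = 43.0000 + 24.7027 = 67.7027
velocity in seg [66.7°–98.4°] (cycloidal), θ in radians: β = 27.8° = 0.4852 rad, B = 31.7° = 0.5533 rad; ds/dθ = (h/B)(1 − cos(2πβ/B)) = (25/0.5533)(1 − cos(2π·0.8770)) = 12.841307 mm/rad

s = 67.7027, ds/dθ = 12.8413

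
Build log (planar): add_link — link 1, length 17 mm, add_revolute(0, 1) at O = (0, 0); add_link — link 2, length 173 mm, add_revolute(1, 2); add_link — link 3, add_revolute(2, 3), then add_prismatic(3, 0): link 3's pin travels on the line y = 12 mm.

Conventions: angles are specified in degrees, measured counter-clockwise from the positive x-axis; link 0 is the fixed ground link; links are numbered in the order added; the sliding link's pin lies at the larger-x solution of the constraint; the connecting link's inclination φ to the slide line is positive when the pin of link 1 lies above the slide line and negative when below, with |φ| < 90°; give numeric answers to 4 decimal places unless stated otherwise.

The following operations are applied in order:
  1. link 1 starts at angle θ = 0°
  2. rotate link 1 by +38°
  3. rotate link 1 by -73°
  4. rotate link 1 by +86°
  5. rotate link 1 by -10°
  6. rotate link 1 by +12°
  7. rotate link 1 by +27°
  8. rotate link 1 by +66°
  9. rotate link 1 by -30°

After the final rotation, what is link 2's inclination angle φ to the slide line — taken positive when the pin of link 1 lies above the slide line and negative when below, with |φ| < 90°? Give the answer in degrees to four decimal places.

geometry: r = 17 mm, L = 173 mm, e = 12 mm; θ starts at 0°
rotate link 1 by +38°: θ ← 0° +38° = 38°
rotate link 1 by -73°: θ ← 38° -73° = -35°
rotate link 1 by +86°: θ ← -35° +86° = 51°
rotate link 1 by -10°: θ ← 51° -10° = 41°
rotate link 1 by +12°: θ ← 41° +12° = 53°
rotate link 1 by +27°: θ ← 53° +27° = 80°
rotate link 1 by +66°: θ ← 80° +66° = 146°
rotate link 1 by -30°: θ ← 146° -30° = 116°
h = r sin θ − e = 15.279499 − 12 = 3.279499
sin φ = h / L = 3.279499 / 173 = 0.01895664
φ = arcsin(0.01895664) = 1.086201°

1.0862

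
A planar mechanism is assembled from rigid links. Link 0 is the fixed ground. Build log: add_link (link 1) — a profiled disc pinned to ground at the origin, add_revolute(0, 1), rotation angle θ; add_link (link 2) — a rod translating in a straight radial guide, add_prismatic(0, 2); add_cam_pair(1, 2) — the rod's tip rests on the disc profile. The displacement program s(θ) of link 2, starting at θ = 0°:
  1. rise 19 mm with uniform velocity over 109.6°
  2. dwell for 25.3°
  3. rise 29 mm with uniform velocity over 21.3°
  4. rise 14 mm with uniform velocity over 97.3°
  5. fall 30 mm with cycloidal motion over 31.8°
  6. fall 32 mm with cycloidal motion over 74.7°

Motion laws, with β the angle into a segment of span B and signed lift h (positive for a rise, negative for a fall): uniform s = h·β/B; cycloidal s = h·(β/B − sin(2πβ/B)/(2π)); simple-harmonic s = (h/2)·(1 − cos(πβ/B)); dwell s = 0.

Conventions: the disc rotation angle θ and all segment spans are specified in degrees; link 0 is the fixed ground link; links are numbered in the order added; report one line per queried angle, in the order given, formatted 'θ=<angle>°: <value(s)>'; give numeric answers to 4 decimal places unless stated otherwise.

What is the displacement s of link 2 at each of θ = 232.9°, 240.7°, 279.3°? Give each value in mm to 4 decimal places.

seg 1 [0°–109.6°] uniform, h=19: full span → s += 19 → s = 19.0000
seg 2 [109.6°–134.9°] dwell: s stays 19.0000
seg 3 [134.9°–156.2°] uniform, h=29: full span → s += 29 → s = 48.0000
seg 4 [156.2°–253.5°] uniform, h=14: θ=232.9° here. β=76.7, B=97.3. 14·76.7/97.3 = 11.0360 → s = 59.0360
seg 4 [156.2°–253.5°] uniform, h=14: θ=240.7° here. β=84.5, B=97.3. 14·84.5/97.3 = 12.1583 → s = 60.1583
seg 4 [156.2°–253.5°] uniform, h=14: full span → s += 14 → s = 62.0000
seg 5 [253.5°–285.3°] cycloidal, h=-30: θ=279.3° here. β=25.8, B=31.8. -30·(0.8113 − sin(2π·0.8113)/(2π)) = -28.7642 → s = 33.2358

θ=232.9°: 59.0360
θ=240.7°: 60.1583
θ=279.3°: 33.2358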